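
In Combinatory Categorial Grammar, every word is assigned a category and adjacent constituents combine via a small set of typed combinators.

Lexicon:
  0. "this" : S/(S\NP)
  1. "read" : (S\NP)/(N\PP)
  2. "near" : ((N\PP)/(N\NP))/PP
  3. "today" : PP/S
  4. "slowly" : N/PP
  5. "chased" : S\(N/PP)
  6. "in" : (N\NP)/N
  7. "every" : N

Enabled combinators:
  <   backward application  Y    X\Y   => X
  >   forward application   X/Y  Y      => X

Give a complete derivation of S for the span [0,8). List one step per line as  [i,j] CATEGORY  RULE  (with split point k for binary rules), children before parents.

[0,8] S   >
  [0,1] "this" : S/(S\NP)
  [1,8] S\NP   >
    [1,2] "read" : (S\NP)/(N\PP)
    [2,8] N\PP   >
      [2,6] (N\PP)/(N\NP)   >
        [2,3] "near" : ((N\PP)/(N\NP))/PP
        [3,6] PP   >
          [3,4] "today" : PP/S
          [4,6] S   <
            [4,5] "slowly" : N/PP
            [5,6] "chased" : S\(N/PP)
      [6,8] N\NP   >
        [6,7] "in" : (N\NP)/N
        [7,8] "every" : N

[0,1] S/(S\NP)  lex  "this"
[1,2] (S\NP)/(N\PP)  lex  "read"
[2,3] ((N\PP)/(N\NP))/PP  lex  "near"
[3,4] PP/S  lex  "today"
[4,5] N/PP  lex  "slowly"
[5,6] S\(N/PP)  lex  "chased"
[4,6] S  <  k=5
[3,6] PP  >  k=4
[2,6] (N\PP)/(N\NP)  >  k=3
[6,7] (N\NP)/N  lex  "in"
[7,8] N  lex  "every"
[6,8] N\NP  >  k=7
[2,8] N\PP  >  k=6
[1,8] S\NP  >  k=2
[0,8] S  >  k=1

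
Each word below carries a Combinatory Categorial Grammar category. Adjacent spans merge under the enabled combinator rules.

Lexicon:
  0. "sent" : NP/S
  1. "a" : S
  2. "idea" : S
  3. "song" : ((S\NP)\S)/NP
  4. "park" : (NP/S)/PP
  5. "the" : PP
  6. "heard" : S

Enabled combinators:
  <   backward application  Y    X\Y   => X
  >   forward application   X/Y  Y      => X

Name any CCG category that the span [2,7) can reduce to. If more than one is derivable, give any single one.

S\NP

[0,7] S   <
  [0,2] NP   >
    [0,1] "sent" : NP/S
    [1,2] "a" : S
  [2,7] S\NP   <
    [2,3] "idea" : S
    [3,7] (S\NP)\S   >
      [3,4] "song" : ((S\NP)\S)/NP
      [4,7] NP   >
        [4,6] NP/S   >
          [4,5] "park" : (NP/S)/PP
          [5,6] "the" : PP
        [6,7] "heard" : S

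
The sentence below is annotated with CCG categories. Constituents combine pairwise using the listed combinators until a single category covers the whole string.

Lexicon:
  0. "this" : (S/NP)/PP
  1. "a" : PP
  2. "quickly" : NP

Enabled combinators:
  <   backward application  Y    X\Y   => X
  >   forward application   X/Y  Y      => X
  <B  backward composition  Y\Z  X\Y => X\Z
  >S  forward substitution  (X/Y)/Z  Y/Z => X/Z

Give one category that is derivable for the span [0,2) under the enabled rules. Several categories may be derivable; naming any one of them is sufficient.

[0,3] S   >
  [0,2] S/NP   >
    [0,1] "this" : (S/NP)/PP
    [1,2] "a" : PP
  [2,3] "quickly" : NP

S/NP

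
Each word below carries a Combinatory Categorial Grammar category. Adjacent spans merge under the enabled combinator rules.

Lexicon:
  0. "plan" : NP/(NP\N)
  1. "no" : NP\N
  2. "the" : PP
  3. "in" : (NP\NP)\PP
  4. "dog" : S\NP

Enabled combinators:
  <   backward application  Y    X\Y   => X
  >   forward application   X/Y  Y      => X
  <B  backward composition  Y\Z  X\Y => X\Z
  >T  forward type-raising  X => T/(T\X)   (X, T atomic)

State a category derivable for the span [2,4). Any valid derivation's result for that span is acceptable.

[0,5] S   <
  [0,4] NP   >
    [0,1] "plan" : NP/(NP\N)
    [1,4] NP\N   <B
      [1,2] "no" : NP\N
      [2,4] NP\NP   <
        [2,3] "the" : PP
        [3,4] "in" : (NP\NP)\PP
  [4,5] "dog" : S\NP

NP\NP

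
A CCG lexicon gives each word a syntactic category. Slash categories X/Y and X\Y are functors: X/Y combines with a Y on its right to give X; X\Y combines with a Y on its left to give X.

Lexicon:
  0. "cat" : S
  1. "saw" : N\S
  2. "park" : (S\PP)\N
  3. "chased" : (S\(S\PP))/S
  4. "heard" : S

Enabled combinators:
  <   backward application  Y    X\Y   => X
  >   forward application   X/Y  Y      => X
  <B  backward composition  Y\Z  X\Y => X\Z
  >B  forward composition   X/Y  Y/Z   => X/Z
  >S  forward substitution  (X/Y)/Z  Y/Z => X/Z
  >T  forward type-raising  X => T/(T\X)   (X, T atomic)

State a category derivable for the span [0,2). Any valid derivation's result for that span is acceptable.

N

[0,5] S   <
  [0,3] S\PP   <
    [0,2] N   >
      [0,1] N/(N\S)   >T
        [0,1] "cat" : S
      [1,2] "saw" : N\S
    [2,3] "park" : (S\PP)\N
  [3,5] S\(S\PP)   >
    [3,4] "chased" : (S\(S\PP))/S
    [4,5] "heard" : S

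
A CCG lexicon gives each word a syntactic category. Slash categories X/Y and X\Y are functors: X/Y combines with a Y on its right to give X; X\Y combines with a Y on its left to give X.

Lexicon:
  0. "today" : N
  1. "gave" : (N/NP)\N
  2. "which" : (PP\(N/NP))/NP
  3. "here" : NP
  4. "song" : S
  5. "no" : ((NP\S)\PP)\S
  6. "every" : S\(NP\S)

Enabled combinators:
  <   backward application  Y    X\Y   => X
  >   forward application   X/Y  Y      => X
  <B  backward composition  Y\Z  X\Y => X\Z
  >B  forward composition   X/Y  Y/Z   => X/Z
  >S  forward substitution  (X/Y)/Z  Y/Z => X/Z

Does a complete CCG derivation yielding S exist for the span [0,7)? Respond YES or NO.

YES

[0,7] S   <
  [0,4] PP   <
    [0,2] N/NP   <
      [0,1] "today" : N
      [1,2] "gave" : (N/NP)\N
    [2,4] PP\(N/NP)   >
      [2,3] "which" : (PP\(N/NP))/NP
      [3,4] "here" : NP
  [4,7] S\PP   <B
    [4,6] (NP\S)\PP   <
      [4,5] "song" : S
      [5,6] "no" : ((NP\S)\PP)\S
    [6,7] "every" : S\(NP\S)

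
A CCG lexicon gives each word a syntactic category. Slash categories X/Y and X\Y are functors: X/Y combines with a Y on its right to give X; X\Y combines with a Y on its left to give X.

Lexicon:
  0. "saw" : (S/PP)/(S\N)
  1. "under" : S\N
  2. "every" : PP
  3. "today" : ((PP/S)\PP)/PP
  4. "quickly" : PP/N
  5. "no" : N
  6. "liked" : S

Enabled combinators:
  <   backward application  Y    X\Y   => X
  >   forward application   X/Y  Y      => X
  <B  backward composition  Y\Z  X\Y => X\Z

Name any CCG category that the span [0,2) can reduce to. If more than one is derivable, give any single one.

S/PP

[0,7] S   >
  [0,2] S/PP   >
    [0,1] "saw" : (S/PP)/(S\N)
    [1,2] "under" : S\N
  [2,7] PP   >
    [2,6] PP/S   <
      [2,3] "every" : PP
      [3,6] (PP/S)\PP   >
        [3,4] "today" : ((PP/S)\PP)/PP
        [4,6] PP   >
          [4,5] "quickly" : PP/N
          [5,6] "no" : N
    [6,7] "liked" : S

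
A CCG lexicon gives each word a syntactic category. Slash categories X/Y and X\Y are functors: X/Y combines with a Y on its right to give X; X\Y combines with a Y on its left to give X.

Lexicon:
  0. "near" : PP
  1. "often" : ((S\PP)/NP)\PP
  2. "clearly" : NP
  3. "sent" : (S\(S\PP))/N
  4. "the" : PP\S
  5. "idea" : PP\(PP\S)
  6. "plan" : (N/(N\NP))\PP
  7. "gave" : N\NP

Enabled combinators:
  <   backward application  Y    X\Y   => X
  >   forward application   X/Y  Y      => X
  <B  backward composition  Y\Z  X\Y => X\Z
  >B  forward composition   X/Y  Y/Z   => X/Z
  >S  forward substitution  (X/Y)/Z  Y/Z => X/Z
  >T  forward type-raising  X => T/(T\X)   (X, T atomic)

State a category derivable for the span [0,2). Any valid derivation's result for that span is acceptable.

[0,8] S   <
  [0,3] S\PP   >
    [0,2] (S\PP)/NP   <
      [0,1] "near" : PP
      [1,2] "often" : ((S\PP)/NP)\PP
    [2,3] "clearly" : NP
  [3,8] S\(S\PP)   >
    [3,4] "sent" : (S\(S\PP))/N
    [4,8] N   >
      [4,7] N/(N\NP)   <
        [4,6] PP   <
          [4,5] "the" : PP\S
          [5,6] "idea" : PP\(PP\S)
        [6,7] "plan" : (N/(N\NP))\PP
      [7,8] "gave" : N\NP

(S\PP)/NP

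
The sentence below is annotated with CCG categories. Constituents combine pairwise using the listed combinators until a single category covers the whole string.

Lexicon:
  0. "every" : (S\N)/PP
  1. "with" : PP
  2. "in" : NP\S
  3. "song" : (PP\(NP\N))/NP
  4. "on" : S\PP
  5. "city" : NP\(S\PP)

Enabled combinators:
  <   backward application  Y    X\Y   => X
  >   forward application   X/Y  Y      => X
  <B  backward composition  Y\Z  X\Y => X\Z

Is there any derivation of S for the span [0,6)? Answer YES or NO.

(S\N)/PP PP NP\S (PP\(NP\N))/NP S\PP NP\(S\PP)
CKY chart[0,6] = {PP}; S ∉ chart

NO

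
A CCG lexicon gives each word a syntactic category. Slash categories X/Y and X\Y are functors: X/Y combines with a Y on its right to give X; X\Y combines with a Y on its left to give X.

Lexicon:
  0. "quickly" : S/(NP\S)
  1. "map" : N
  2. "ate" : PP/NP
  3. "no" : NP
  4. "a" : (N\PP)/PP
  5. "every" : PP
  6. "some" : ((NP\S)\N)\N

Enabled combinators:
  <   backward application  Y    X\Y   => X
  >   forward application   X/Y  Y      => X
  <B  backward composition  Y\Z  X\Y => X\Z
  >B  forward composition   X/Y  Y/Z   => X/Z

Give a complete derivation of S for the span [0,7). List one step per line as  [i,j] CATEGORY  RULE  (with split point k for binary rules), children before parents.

[0,1] S/(NP\S)  lex  "quickly"
[1,2] N  lex  "map"
[2,3] PP/NP  lex  "ate"
[3,4] NP  lex  "no"
[2,4] PP  >  k=3
[4,5] (N\PP)/PP  lex  "a"
[5,6] PP  lex  "every"
[4,6] N\PP  >  k=5
[2,6] N  <  k=4
[6,7] ((NP\S)\N)\N  lex  "some"
[2,7] (NP\S)\N  <  k=6
[1,7] NP\S  <  k=2
[0,7] S  >  k=1

[0,7] S   >
  [0,1] "quickly" : S/(NP\S)
  [1,7] NP\S   <
    [1,2] "map" : N
    [2,7] (NP\S)\N   <
      [2,6] N   <
        [2,4] PP   >
          [2,3] "ate" : PP/NP
          [3,4] "no" : NP
        [4,6] N\PP   >
          [4,5] "a" : (N\PP)/PP
          [5,6] "every" : PP
      [6,7] "some" : ((NP\S)\N)\N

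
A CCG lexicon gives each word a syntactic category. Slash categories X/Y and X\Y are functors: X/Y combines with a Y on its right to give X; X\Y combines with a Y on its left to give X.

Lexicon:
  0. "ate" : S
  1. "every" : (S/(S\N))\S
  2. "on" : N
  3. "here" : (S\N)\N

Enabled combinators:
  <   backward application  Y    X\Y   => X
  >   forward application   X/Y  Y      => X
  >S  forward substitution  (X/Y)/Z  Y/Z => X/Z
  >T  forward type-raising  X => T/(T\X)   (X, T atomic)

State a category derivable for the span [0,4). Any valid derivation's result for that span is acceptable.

[0,4] S   >
  [0,2] S/(S\N)   <
    [0,1] "ate" : S
    [1,2] "every" : (S/(S\N))\S
  [2,4] S\N   <
    [2,3] "on" : N
    [3,4] "here" : (S\N)\N

S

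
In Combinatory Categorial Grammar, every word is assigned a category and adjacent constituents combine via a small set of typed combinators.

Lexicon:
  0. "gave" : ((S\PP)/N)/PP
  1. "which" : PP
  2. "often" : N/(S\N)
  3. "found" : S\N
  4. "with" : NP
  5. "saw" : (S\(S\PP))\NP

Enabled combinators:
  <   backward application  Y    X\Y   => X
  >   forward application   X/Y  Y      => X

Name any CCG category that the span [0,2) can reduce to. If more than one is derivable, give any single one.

[0,6] S   <
  [0,4] S\PP   >
    [0,2] (S\PP)/N   >
      [0,1] "gave" : ((S\PP)/N)/PP
      [1,2] "which" : PP
    [2,4] N   >
      [2,3] "often" : N/(S\N)
      [3,4] "found" : S\N
  [4,6] S\(S\PP)   <
    [4,5] "with" : NP
    [5,6] "saw" : (S\(S\PP))\NP

(S\PP)/N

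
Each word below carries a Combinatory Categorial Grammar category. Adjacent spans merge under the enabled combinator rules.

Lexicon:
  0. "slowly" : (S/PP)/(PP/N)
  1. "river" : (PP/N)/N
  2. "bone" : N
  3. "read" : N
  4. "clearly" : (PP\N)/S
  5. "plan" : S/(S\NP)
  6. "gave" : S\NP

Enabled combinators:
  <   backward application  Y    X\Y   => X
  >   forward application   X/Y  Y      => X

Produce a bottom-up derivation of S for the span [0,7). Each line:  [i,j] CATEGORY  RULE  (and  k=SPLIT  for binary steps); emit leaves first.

[0,1] (S/PP)/(PP/N)  lex  "slowly"
[1,2] (PP/N)/N  lex  "river"
[2,3] N  lex  "bone"
[1,3] PP/N  >  k=2
[0,3] S/PP  >  k=1
[3,4] N  lex  "read"
[4,5] (PP\N)/S  lex  "clearly"
[5,6] S/(S\NP)  lex  "plan"
[6,7] S\NP  lex  "gave"
[5,7] S  >  k=6
[4,7] PP\N  >  k=5
[3,7] PP  <  k=4
[0,7] S  >  k=3

[0,7] S   >
  [0,3] S/PP   >
    [0,1] "slowly" : (S/PP)/(PP/N)
    [1,3] PP/N   >
      [1,2] "river" : (PP/N)/N
      [2,3] "bone" : N
  [3,7] PP   <
    [3,4] "read" : N
    [4,7] PP\N   >
      [4,5] "clearly" : (PP\N)/S
      [5,7] S   >
        [5,6] "plan" : S/(S\NP)
        [6,7] "gave" : S\NP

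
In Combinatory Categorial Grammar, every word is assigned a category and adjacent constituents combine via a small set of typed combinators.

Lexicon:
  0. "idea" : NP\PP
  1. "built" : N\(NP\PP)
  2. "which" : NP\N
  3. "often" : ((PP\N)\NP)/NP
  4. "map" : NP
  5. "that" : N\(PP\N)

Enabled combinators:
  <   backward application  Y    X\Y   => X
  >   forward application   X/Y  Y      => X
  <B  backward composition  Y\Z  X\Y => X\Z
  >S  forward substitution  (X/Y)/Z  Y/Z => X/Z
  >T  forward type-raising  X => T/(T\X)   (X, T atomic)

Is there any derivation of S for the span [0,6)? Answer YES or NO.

NP\PP N\(NP\PP) NP\N ((PP\N)\NP)/NP NP N\(PP\N)
CKY chart[0,6] = {N, N/(N\N), NP/(NP\N), PP/(PP\N), S/(S\N)}; S ∉ chart

NO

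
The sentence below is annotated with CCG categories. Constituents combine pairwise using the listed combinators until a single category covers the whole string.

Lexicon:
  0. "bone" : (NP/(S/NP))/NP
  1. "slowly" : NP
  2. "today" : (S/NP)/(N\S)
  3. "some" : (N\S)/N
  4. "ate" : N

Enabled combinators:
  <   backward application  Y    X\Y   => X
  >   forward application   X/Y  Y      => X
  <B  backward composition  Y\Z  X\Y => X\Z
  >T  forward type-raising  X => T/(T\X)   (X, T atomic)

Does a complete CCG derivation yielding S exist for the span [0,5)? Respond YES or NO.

(NP/(S/NP))/NP NP (S/NP)/(N\S) (N\S)/N N
CKY chart[0,5] = {N/(N\NP), NP, NP/(NP\NP), PP/(PP\NP), S/(S\NP)}; S ∉ chart

NO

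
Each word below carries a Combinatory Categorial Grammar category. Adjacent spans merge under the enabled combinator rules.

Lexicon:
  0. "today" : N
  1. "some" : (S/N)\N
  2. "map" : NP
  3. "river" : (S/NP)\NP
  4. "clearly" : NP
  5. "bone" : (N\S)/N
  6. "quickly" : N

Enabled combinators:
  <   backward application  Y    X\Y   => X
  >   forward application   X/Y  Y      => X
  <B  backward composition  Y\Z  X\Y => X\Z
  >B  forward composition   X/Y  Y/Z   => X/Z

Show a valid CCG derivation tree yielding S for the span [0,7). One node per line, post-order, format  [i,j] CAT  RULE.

[0,1] N  lex  "today"
[1,2] (S/N)\N  lex  "some"
[0,2] S/N  <  k=1
[2,3] NP  lex  "map"
[3,4] (S/NP)\NP  lex  "river"
[2,4] S/NP  <  k=3
[4,5] NP  lex  "clearly"
[2,5] S  >  k=4
[5,6] (N\S)/N  lex  "bone"
[6,7] N  lex  "quickly"
[5,7] N\S  >  k=6
[2,7] N  <  k=5
[0,7] S  >  k=2

[0,7] S   >
  [0,2] S/N   <
    [0,1] "today" : N
    [1,2] "some" : (S/N)\N
  [2,7] N   <
    [2,5] S   >
      [2,4] S/NP   <
        [2,3] "map" : NP
        [3,4] "river" : (S/NP)\NP
      [4,5] "clearly" : NP
    [5,7] N\S   >
      [5,6] "bone" : (N\S)/N
      [6,7] "quickly" : N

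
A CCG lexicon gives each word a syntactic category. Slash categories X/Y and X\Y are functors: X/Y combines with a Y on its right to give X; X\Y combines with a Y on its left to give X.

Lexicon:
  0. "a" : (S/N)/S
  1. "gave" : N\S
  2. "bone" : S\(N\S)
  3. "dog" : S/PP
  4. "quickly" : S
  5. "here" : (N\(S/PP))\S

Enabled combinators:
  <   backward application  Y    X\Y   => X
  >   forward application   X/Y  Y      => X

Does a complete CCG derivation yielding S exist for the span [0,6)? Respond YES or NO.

YES

[0,6] S   >
  [0,3] S/N   >
    [0,1] "a" : (S/N)/S
    [1,3] S   <
      [1,2] "gave" : N\S
      [2,3] "bone" : S\(N\S)
  [3,6] N   <
    [3,4] "dog" : S/PP
    [4,6] N\(S/PP)   <
      [4,5] "quickly" : S
      [5,6] "here" : (N\(S/PP))\S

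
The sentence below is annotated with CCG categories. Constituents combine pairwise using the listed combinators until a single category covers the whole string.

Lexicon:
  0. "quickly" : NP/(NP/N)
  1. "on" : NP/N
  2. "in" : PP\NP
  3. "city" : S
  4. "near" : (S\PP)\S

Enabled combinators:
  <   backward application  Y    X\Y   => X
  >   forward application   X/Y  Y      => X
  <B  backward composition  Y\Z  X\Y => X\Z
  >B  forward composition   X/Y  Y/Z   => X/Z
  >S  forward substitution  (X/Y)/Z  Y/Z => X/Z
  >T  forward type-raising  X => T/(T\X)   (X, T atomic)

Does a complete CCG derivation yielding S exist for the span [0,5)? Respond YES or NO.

[0,5] S   <
  [0,3] PP   <
    [0,2] NP   >
      [0,1] "quickly" : NP/(NP/N)
      [1,2] "on" : NP/N
    [2,3] "in" : PP\NP
  [3,5] S\PP   <
    [3,4] "city" : S
    [4,5] "near" : (S\PP)\S

YES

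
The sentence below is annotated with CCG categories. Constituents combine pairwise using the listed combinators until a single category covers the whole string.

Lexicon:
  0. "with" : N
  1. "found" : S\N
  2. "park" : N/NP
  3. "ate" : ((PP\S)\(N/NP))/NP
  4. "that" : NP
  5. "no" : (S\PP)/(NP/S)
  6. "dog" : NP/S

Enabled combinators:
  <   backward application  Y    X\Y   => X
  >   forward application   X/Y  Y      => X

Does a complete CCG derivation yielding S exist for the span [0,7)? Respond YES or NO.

YES

[0,7] S   <
  [0,5] PP   <
    [0,2] S   <
      [0,1] "with" : N
      [1,2] "found" : S\N
    [2,5] PP\S   <
      [2,3] "park" : N/NP
      [3,5] (PP\S)\(N/NP)   >
        [3,4] "ate" : ((PP\S)\(N/NP))/NP
        [4,5] "that" : NP
  [5,7] S\PP   >
    [5,6] "no" : (S\PP)/(NP/S)
    [6,7] "dog" : NP/S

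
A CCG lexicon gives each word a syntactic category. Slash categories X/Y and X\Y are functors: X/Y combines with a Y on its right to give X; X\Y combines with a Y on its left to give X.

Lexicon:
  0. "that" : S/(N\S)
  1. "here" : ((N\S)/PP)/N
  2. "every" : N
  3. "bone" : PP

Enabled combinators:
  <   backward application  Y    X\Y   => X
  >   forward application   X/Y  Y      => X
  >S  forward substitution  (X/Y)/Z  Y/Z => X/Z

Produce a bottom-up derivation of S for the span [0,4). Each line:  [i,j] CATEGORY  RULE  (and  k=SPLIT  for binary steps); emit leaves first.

[0,1] S/(N\S)  lex  "that"
[1,2] ((N\S)/PP)/N  lex  "here"
[2,3] N  lex  "every"
[1,3] (N\S)/PP  >  k=2
[3,4] PP  lex  "bone"
[1,4] N\S  >  k=3
[0,4] S  >  k=1

[0,4] S   >
  [0,1] "that" : S/(N\S)
  [1,4] N\S   >
    [1,3] (N\S)/PP   >
      [1,2] "here" : ((N\S)/PP)/N
      [2,3] "every" : N
    [3,4] "bone" : PP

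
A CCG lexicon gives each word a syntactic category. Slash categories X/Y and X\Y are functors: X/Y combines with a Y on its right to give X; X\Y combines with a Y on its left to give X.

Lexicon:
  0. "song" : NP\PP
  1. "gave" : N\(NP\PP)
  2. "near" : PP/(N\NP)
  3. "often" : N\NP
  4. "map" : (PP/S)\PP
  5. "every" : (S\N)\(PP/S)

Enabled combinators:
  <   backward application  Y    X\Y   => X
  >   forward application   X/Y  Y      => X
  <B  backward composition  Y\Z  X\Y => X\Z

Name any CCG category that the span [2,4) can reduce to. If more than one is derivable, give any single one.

PP

[0,6] S   <
  [0,2] N   <
    [0,1] "song" : NP\PP
    [1,2] "gave" : N\(NP\PP)
  [2,6] S\N   <
    [2,5] PP/S   <
      [2,4] PP   >
        [2,3] "near" : PP/(N\NP)
        [3,4] "often" : N\NP
      [4,5] "map" : (PP/S)\PP
    [5,6] "every" : (S\N)\(PP/S)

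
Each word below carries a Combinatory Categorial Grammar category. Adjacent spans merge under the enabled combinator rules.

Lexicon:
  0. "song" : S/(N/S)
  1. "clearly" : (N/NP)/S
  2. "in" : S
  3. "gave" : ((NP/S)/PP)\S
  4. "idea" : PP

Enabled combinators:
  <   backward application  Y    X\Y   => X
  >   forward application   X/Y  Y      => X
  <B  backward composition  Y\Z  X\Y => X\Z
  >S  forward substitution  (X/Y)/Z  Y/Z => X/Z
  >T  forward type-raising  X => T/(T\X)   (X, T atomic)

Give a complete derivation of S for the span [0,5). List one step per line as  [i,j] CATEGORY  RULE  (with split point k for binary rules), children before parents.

[0,5] S   >
  [0,1] "song" : S/(N/S)
  [1,5] N/S   >S
    [1,2] "clearly" : (N/NP)/S
    [2,5] NP/S   >
      [2,4] (NP/S)/PP   <
        [2,3] "in" : S
        [3,4] "gave" : ((NP/S)/PP)\S
      [4,5] "idea" : PP

[0,1] S/(N/S)  lex  "song"
[1,2] (N/NP)/S  lex  "clearly"
[2,3] S  lex  "in"
[3,4] ((NP/S)/PP)\S  lex  "gave"
[2,4] (NP/S)/PP  <  k=3
[4,5] PP  lex  "idea"
[2,5] NP/S  >  k=4
[1,5] N/S  >S  k=2
[0,5] S  >  k=1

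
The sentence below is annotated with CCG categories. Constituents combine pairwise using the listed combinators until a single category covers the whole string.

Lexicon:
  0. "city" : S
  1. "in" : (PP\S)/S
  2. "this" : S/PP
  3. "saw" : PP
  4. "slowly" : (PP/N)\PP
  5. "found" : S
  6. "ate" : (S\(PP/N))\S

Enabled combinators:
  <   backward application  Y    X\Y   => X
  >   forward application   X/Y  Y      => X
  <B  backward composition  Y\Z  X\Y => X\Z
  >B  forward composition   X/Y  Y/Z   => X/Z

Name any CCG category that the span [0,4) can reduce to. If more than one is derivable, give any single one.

[0,7] S   <
  [0,5] PP/N   <
    [0,4] PP   <
      [0,1] "city" : S
      [1,4] PP\S   >
        [1,2] "in" : (PP\S)/S
        [2,4] S   >
          [2,3] "this" : S/PP
          [3,4] "saw" : PP
    [4,5] "slowly" : (PP/N)\PP
  [5,7] S\(PP/N)   <
    [5,6] "found" : S
    [6,7] "ate" : (S\(PP/N))\S

PP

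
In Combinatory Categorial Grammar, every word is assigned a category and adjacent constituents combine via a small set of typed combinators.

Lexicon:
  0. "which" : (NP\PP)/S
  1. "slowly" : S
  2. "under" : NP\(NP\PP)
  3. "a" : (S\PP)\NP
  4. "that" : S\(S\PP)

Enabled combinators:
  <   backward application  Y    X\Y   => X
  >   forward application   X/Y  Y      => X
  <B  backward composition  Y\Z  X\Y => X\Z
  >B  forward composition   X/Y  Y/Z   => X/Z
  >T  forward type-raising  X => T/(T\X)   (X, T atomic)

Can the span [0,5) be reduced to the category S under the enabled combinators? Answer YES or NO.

[0,5] S   <
  [0,4] S\PP   <
    [0,3] NP   <
      [0,2] NP\PP   >
        [0,1] "which" : (NP\PP)/S
        [1,2] "slowly" : S
      [2,3] "under" : NP\(NP\PP)
    [3,4] "a" : (S\PP)\NP
  [4,5] "that" : S\(S\PP)

YES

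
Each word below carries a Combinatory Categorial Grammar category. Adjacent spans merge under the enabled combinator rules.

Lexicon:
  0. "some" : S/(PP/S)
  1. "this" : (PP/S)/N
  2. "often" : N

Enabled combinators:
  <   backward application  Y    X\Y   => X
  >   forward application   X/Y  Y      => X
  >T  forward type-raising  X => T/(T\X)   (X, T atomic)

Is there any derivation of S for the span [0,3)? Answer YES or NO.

YES

[0,3] S   >
  [0,1] "some" : S/(PP/S)
  [1,3] PP/S   >
    [1,2] "this" : (PP/S)/N
    [2,3] "often" : N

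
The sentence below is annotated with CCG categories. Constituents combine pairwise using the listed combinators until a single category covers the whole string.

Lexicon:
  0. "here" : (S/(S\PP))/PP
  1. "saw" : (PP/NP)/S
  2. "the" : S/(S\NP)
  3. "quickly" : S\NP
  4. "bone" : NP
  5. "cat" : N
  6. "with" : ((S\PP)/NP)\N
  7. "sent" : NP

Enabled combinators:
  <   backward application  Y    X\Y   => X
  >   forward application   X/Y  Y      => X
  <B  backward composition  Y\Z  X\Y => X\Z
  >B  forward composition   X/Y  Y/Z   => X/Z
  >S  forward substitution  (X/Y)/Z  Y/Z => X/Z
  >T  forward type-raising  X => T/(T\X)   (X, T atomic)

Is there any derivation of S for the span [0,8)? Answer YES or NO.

[0,8] S   >
  [0,5] S/(S\PP)   >
    [0,1] "here" : (S/(S\PP))/PP
    [1,5] PP   >
      [1,4] PP/NP   >
        [1,2] "saw" : (PP/NP)/S
        [2,4] S   >
          [2,3] "the" : S/(S\NP)
          [3,4] "quickly" : S\NP
      [4,5] "bone" : NP
  [5,8] S\PP   >
    [5,7] (S\PP)/NP   <
      [5,6] "cat" : N
      [6,7] "with" : ((S\PP)/NP)\N
    [7,8] "sent" : NP

YES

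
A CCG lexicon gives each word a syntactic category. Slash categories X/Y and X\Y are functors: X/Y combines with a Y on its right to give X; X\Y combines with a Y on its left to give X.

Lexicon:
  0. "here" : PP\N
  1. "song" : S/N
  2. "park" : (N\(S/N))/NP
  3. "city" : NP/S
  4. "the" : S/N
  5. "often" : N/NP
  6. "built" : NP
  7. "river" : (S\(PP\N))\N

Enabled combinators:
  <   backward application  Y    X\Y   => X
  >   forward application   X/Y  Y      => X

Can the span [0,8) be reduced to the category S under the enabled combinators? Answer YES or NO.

YES

[0,8] S   <
  [0,1] "here" : PP\N
  [1,8] S\(PP\N)   <
    [1,7] N   <
      [1,2] "song" : S/N
      [2,7] N\(S/N)   >
        [2,3] "park" : (N\(S/N))/NP
        [3,7] NP   >
          [3,4] "city" : NP/S
          [4,7] S   >
            [4,5] "the" : S/N
            [5,7] N   >
              [5,6] "often" : N/NP
              [6,7] "built" : NP
    [7,8] "river" : (S\(PP\N))\N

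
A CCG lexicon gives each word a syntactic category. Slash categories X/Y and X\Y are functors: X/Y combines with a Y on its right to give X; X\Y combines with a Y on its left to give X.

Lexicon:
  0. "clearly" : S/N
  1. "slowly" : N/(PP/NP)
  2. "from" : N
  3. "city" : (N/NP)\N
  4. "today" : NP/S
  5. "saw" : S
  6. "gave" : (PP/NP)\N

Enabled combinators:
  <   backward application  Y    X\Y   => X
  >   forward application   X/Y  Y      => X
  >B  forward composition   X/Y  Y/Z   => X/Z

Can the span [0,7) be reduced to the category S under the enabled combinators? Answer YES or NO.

[0,7] S   >
  [0,1] "clearly" : S/N
  [1,7] N   >
    [1,2] "slowly" : N/(PP/NP)
    [2,7] PP/NP   <
      [2,6] N   >
        [2,4] N/NP   <
          [2,3] "from" : N
          [3,4] "city" : (N/NP)\N
        [4,6] NP   >
          [4,5] "today" : NP/S
          [5,6] "saw" : S
      [6,7] "gave" : (PP/NP)\N

YES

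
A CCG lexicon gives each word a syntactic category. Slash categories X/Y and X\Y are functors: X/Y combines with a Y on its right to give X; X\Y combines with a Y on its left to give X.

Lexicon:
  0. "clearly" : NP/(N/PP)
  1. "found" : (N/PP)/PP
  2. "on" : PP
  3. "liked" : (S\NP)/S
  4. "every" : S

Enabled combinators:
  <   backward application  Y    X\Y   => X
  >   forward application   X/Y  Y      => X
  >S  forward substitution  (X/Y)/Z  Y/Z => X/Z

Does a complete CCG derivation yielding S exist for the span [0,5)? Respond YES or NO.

YES

[0,5] S   <
  [0,3] NP   >
    [0,1] "clearly" : NP/(N/PP)
    [1,3] N/PP   >
      [1,2] "found" : (N/PP)/PP
      [2,3] "on" : PP
  [3,5] S\NP   >
    [3,4] "liked" : (S\NP)/S
    [4,5] "every" : S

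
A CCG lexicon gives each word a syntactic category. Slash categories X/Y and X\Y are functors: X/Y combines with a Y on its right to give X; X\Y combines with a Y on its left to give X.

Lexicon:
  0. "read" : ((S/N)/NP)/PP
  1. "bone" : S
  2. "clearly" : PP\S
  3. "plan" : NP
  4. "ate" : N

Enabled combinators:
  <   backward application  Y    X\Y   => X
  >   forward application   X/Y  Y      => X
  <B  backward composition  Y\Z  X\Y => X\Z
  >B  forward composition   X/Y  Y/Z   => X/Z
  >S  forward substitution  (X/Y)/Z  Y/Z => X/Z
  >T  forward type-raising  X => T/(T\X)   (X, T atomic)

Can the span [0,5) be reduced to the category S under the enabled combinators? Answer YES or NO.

[0,5] S   >
  [0,4] S/N   >
    [0,3] (S/N)/NP   >
      [0,1] "read" : ((S/N)/NP)/PP
      [1,3] PP   >
        [1,2] PP/(PP\S)   >T
          [1,2] "bone" : S
        [2,3] "clearly" : PP\S
    [3,4] "plan" : NP
  [4,5] "ate" : N

YES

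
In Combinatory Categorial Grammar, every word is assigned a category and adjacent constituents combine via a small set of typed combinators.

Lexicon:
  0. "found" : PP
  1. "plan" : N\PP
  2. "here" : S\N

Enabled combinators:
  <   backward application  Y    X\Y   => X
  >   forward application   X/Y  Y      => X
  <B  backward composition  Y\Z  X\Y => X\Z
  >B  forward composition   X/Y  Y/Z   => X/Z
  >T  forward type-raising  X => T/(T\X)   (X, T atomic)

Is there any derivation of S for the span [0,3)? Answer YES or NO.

YES

[0,3] S   >
  [0,1] S/(S\PP)   >T
    [0,1] "found" : PP
  [1,3] S\PP   <B
    [1,2] "plan" : N\PP
    [2,3] "here" : S\N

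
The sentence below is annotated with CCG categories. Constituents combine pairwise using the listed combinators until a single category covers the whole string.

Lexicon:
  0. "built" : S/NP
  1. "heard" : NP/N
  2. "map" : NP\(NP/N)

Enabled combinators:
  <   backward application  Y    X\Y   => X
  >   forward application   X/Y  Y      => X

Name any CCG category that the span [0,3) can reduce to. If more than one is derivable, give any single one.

S

[0,3] S   >
  [0,1] "built" : S/NP
  [1,3] NP   <
    [1,2] "heard" : NP/N
    [2,3] "map" : NP\(NP/N)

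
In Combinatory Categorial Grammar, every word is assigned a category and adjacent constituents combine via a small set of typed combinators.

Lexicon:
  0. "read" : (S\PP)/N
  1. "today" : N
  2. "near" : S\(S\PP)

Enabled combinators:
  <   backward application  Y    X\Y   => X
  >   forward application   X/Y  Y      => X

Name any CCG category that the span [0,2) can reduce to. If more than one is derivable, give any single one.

S\PP

[0,3] S   <
  [0,2] S\PP   >
    [0,1] "read" : (S\PP)/N
    [1,2] "today" : N
  [2,3] "near" : S\(S\PP)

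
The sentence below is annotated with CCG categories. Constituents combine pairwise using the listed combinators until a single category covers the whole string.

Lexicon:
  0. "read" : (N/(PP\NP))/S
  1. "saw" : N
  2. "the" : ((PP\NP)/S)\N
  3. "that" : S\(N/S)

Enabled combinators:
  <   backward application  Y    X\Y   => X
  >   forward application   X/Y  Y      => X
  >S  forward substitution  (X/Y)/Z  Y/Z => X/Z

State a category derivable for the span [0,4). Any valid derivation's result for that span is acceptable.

[0,4] S   <
  [0,3] N/S   >S
    [0,1] "read" : (N/(PP\NP))/S
    [1,3] (PP\NP)/S   <
      [1,2] "saw" : N
      [2,3] "the" : ((PP\NP)/S)\N
  [3,4] "that" : S\(N/S)

S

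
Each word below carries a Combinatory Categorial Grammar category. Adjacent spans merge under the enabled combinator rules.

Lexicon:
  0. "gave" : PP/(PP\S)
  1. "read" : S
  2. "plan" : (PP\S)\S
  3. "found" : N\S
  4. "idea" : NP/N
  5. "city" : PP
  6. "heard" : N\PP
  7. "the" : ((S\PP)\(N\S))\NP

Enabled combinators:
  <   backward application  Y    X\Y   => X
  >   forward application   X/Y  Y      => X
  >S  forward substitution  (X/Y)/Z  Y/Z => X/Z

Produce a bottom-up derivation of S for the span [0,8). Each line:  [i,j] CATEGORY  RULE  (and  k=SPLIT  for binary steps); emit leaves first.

[0,8] S   <
  [0,3] PP   >
    [0,1] "gave" : PP/(PP\S)
    [1,3] PP\S   <
      [1,2] "read" : S
      [2,3] "plan" : (PP\S)\S
  [3,8] S\PP   <
    [3,4] "found" : N\S
    [4,8] (S\PP)\(N\S)   <
      [4,7] NP   >
        [4,5] "idea" : NP/N
        [5,7] N   <
          [5,6] "city" : PP
          [6,7] "heard" : N\PP
      [7,8] "the" : ((S\PP)\(N\S))\NP

[0,1] PP/(PP\S)  lex  "gave"
[1,2] S  lex  "read"
[2,3] (PP\S)\S  lex  "plan"
[1,3] PP\S  <  k=2
[0,3] PP  >  k=1
[3,4] N\S  lex  "found"
[4,5] NP/N  lex  "idea"
[5,6] PP  lex  "city"
[6,7] N\PP  lex  "heard"
[5,7] N  <  k=6
[4,7] NP  >  k=5
[7,8] ((S\PP)\(N\S))\NP  lex  "the"
[4,8] (S\PP)\(N\S)  <  k=7
[3,8] S\PP  <  k=4
[0,8] S  <  k=3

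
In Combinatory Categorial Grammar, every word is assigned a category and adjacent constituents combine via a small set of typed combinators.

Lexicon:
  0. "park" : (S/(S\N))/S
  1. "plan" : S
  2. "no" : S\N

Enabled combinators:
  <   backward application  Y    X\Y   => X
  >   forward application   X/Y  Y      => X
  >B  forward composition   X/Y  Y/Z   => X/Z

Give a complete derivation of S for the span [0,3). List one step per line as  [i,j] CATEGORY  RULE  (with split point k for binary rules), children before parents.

[0,3] S   >
  [0,2] S/(S\N)   >
    [0,1] "park" : (S/(S\N))/S
    [1,2] "plan" : S
  [2,3] "no" : S\N

[0,1] (S/(S\N))/S  lex  "park"
[1,2] S  lex  "plan"
[0,2] S/(S\N)  >  k=1
[2,3] S\N  lex  "no"
[0,3] S  >  k=2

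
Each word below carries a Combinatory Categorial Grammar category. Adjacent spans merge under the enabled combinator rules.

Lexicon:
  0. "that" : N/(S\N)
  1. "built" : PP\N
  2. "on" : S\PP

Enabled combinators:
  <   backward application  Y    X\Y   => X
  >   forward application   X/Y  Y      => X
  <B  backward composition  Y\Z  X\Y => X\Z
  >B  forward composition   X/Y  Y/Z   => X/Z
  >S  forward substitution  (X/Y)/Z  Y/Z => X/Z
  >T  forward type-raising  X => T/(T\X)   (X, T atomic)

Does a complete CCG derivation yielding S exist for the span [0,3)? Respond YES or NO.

NO

N/(S\N) PP\N S\PP
CKY chart[0,3] = {N, N/(N\N), NP/(NP\N), PP/(PP\N), S/(S\N)}; S ∉ chart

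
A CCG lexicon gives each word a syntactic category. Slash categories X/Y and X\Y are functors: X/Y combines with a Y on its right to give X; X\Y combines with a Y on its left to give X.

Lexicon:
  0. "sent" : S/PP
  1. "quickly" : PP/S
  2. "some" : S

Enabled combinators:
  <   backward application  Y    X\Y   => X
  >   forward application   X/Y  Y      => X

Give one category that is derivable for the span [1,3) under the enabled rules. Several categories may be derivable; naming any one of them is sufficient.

[0,3] S   >
  [0,1] "sent" : S/PP
  [1,3] PP   >
    [1,2] "quickly" : PP/S
    [2,3] "some" : S

PP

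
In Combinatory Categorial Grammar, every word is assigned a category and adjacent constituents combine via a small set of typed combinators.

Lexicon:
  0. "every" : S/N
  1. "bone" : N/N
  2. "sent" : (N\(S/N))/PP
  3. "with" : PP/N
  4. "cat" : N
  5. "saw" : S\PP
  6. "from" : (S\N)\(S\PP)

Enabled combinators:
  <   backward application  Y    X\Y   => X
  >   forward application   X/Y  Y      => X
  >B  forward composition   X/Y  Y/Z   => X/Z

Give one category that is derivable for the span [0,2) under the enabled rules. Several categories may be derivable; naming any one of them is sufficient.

S/N

[0,7] S   <
  [0,5] N   <
    [0,2] S/N   >B
      [0,1] "every" : S/N
      [1,2] "bone" : N/N
    [2,5] N\(S/N)   >
      [2,3] "sent" : (N\(S/N))/PP
      [3,5] PP   >
        [3,4] "with" : PP/N
        [4,5] "cat" : N
  [5,7] S\N   <
    [5,6] "saw" : S\PP
    [6,7] "from" : (S\N)\(S\PP)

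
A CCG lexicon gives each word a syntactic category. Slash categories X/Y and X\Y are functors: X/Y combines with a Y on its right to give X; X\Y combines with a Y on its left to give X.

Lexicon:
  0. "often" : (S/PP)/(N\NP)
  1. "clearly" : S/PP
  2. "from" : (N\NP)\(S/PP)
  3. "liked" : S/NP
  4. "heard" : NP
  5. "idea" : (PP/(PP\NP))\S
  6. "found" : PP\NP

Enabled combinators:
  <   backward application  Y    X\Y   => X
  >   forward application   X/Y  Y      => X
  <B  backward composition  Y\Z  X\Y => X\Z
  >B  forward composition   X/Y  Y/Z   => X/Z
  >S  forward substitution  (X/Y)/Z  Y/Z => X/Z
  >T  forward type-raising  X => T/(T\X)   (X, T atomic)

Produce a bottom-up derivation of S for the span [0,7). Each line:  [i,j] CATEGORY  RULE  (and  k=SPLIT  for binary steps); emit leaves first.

[0,1] (S/PP)/(N\NP)  lex  "often"
[1,2] S/PP  lex  "clearly"
[2,3] (N\NP)\(S/PP)  lex  "from"
[1,3] N\NP  <  k=2
[0,3] S/PP  >  k=1
[3,4] S/NP  lex  "liked"
[4,5] NP  lex  "heard"
[3,5] S  >  k=4
[5,6] (PP/(PP\NP))\S  lex  "idea"
[3,6] PP/(PP\NP)  <  k=5
[6,7] PP\NP  lex  "found"
[3,7] PP  >  k=6
[0,7] S  >  k=3

[0,7] S   >
  [0,3] S/PP   >
    [0,1] "often" : (S/PP)/(N\NP)
    [1,3] N\NP   <
      [1,2] "clearly" : S/PP
      [2,3] "from" : (N\NP)\(S/PP)
  [3,7] PP   >
    [3,6] PP/(PP\NP)   <
      [3,5] S   >
        [3,4] "liked" : S/NP
        [4,5] "heard" : NP
      [5,6] "idea" : (PP/(PP\NP))\S
    [6,7] "found" : PP\NP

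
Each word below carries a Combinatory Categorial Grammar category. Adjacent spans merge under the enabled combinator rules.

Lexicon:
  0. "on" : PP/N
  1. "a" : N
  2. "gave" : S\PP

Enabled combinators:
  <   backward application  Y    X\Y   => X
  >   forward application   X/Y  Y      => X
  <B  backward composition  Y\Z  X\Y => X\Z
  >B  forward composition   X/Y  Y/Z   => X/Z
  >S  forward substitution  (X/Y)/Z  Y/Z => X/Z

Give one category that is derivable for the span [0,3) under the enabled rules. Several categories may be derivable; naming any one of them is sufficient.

S

[0,3] S   <
  [0,2] PP   >
    [0,1] "on" : PP/N
    [1,2] "a" : N
  [2,3] "gave" : S\PP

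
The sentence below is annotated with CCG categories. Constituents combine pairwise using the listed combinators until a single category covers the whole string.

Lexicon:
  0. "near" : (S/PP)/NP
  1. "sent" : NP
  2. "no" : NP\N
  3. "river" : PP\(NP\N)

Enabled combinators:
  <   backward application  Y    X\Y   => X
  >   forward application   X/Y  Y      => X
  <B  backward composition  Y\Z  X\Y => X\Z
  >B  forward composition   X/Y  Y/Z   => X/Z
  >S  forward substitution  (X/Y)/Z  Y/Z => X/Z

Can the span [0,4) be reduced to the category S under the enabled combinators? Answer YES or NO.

[0,4] S   >
  [0,2] S/PP   >
    [0,1] "near" : (S/PP)/NP
    [1,2] "sent" : NP
  [2,4] PP   <
    [2,3] "no" : NP\N
    [3,4] "river" : PP\(NP\N)

YES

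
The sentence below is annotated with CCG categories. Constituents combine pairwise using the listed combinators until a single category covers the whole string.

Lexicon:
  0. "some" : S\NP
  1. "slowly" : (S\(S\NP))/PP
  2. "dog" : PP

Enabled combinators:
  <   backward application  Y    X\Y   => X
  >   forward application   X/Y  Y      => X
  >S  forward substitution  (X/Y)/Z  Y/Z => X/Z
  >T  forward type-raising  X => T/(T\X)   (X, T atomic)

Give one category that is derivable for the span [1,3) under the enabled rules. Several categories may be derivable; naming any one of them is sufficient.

[0,3] S   <
  [0,1] "some" : S\NP
  [1,3] S\(S\NP)   >
    [1,2] "slowly" : (S\(S\NP))/PP
    [2,3] "dog" : PP

S\(S\NP)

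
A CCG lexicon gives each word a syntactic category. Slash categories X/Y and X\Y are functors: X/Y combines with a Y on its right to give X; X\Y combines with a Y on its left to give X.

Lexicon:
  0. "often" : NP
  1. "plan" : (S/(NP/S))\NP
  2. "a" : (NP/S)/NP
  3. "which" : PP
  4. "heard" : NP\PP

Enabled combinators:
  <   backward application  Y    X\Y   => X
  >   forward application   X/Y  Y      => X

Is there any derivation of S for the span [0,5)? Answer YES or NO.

YES

[0,5] S   >
  [0,2] S/(NP/S)   <
    [0,1] "often" : NP
    [1,2] "plan" : (S/(NP/S))\NP
  [2,5] NP/S   >
    [2,3] "a" : (NP/S)/NP
    [3,5] NP   <
      [3,4] "which" : PP
      [4,5] "heard" : NP\PP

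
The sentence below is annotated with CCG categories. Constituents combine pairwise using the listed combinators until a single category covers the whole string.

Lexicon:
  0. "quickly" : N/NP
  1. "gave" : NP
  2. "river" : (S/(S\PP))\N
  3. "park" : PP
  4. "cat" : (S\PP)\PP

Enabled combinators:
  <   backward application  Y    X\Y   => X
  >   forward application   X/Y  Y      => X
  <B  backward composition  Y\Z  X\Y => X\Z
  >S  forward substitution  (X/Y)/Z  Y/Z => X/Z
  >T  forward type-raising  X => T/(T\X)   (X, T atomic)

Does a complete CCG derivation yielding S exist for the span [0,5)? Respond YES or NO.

YES

[0,5] S   >
  [0,3] S/(S\PP)   <
    [0,2] N   >
      [0,1] "quickly" : N/NP
      [1,2] "gave" : NP
    [2,3] "river" : (S/(S\PP))\N
  [3,5] S\PP   <
    [3,4] "park" : PP
    [4,5] "cat" : (S\PP)\PP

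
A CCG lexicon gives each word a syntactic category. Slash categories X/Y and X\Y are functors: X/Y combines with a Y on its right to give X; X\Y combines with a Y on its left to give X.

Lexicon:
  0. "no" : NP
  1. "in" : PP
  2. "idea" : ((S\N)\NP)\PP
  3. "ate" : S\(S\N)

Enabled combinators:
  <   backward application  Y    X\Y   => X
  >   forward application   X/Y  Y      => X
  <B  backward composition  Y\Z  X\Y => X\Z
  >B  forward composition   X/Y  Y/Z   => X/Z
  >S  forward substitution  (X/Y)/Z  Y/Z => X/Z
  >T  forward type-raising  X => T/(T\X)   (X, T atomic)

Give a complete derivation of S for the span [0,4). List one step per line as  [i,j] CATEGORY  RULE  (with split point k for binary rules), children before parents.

[0,1] NP  lex  "no"
[1,2] PP  lex  "in"
[2,3] ((S\N)\NP)\PP  lex  "idea"
[1,3] (S\N)\NP  <  k=2
[0,3] S\N  <  k=1
[3,4] S\(S\N)  lex  "ate"
[0,4] S  <  k=3

[0,4] S   <
  [0,3] S\N   <
    [0,1] "no" : NP
    [1,3] (S\N)\NP   <
      [1,2] "in" : PP
      [2,3] "idea" : ((S\N)\NP)\PP
  [3,4] "ate" : S\(S\N)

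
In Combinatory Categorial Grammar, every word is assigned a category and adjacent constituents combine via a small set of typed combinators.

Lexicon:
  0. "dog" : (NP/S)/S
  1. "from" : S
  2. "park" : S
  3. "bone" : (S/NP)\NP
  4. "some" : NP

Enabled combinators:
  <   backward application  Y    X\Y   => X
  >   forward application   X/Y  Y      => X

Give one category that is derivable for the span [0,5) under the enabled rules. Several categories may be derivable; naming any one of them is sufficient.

[0,5] S   >
  [0,4] S/NP   <
    [0,3] NP   >
      [0,2] NP/S   >
        [0,1] "dog" : (NP/S)/S
        [1,2] "from" : S
      [2,3] "park" : S
    [3,4] "bone" : (S/NP)\NP
  [4,5] "some" : NP

S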